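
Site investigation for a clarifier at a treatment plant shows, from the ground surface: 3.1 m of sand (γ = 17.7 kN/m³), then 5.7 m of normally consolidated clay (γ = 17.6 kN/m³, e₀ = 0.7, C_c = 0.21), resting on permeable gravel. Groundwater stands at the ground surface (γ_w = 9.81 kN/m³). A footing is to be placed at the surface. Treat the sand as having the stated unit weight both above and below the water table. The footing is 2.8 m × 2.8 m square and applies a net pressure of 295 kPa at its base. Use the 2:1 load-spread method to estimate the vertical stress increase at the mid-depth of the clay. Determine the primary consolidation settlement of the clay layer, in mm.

S_c ≈ 153 mm

Mid-depth of clay below the ground surface: z = 3.1 + 5.7/2 = 5.95 m.
Total vertical stress at mid-clay: σ_v = 17.7×3.1 + 17.6×2.85 = 105.03 kPa.
Pore pressure: u = 9.81×(5.95 − 0) = 58.37 kPa.
Initial effective stress: σ'_0 = σ_v − u = 105.03 − 58.37 = 46.66 kPa.
Stress increase at mid-clay by the 2:1 spreading method:
Δσ = qBL/((B+z)(L+z)) = 295×2.8×2.8/((2.8+5.95)(2.8+5.95)) = 30.208 kPa
Final effective stress: σ'_f = σ'_0 + Δσ = 46.66 + 30.208 = 76.868 kPa.
Normally consolidated clay, so the full stress increment lies on the virgin compression line:
S_c = C_c·H/(1+e₀)·log₁₀(σ'_f/σ'_0) = 0.21×5.7/(1+0.7)×log₁₀(76.868/46.66)
    = 0.70412 × 0.2168 = 0.1527 m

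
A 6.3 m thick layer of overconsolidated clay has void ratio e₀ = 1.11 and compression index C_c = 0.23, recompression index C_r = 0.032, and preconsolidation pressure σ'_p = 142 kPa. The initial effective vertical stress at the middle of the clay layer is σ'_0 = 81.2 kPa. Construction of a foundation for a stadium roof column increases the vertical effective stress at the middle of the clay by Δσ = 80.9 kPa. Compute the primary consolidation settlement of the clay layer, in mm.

S_c ≈ 62.7 mm

Final effective stress: σ'_f = 81.2 + 80.9 = 162.1 kPa.
σ'_f = 162.1 > σ'_p = 142 kPa, so the stress path crosses the preconsolidation pressure — recompression up to σ'_p, then virgin compression beyond:
S_c = H/(1+e₀)·[C_r·log₁₀(σ'_p/σ'_0) + C_c·log₁₀(σ'_f/σ'_p)]
    = 6.3/2.11 × [0.032×log₁₀(142/81.2) + 0.23×log₁₀(162.1/142)]
    = 2.9858 × [0.0077674 + 0.013224] = 0.06268 m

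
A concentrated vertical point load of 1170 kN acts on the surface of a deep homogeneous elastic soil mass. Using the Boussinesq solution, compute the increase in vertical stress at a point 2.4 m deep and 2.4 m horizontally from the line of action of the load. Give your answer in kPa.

Boussinesq vertical stress below a point load on an elastic half-space:
Δσ_z = 3P/(2πz²) · [1 + (r/z)²]^(−5/2)
r/z = 2.4/2.4 = 1; [1+(r/z)²]^(−5/2) = 0.17678.
Δσ_z = 3×1170/(2π×2.4²) × 0.17678 = 96.985 × 0.17678 = 17.15 kPa

Δσ_z ≈ 17.1 kPa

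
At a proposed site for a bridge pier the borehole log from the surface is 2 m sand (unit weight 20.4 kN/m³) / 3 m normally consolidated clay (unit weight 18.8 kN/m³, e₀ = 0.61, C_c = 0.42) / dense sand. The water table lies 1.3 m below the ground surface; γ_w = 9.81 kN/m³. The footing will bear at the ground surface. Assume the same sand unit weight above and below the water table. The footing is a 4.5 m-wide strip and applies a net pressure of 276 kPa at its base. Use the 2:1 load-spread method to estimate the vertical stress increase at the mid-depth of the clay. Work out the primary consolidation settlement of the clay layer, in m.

S_c ≈ 0.494 m

Mid-depth of clay below the ground surface: z = 2 + 3/2 = 3.5 m.
Total vertical stress at mid-clay: σ_v = 20.4×2 + 18.8×1.5 = 69 kPa.
Pore pressure: u = 9.81×(3.5 − 1.3) = 21.582 kPa.
Initial effective stress: σ'_0 = σ_v − u = 69 − 21.582 = 47.418 kPa.
Stress increase at mid-clay by the 2:1 spreading method:
Δσ = qB/(B+z) = 276×4.5/(4.5+3.5) = 155.25 kPa
Final effective stress: σ'_f = σ'_0 + Δσ = 47.418 + 155.25 = 202.67 kPa.
Normally consolidated clay, so the full stress increment lies on the virgin compression line:
S_c = C_c·H/(1+e₀)·log₁₀(σ'_f/σ'_0) = 0.42×3/(1+0.61)×log₁₀(202.67/47.418)
    = 0.78261 × 0.63085 = 0.4937 m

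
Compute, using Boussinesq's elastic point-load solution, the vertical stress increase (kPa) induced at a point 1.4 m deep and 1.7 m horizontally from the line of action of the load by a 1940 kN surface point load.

Boussinesq vertical stress below a point load on an elastic half-space:
Δσ_z = 3P/(2πz²) · [1 + (r/z)²]^(−5/2)
r/z = 1.7/1.4 = 1.2143; [1+(r/z)²]^(−5/2) = 0.10382.
Δσ_z = 3×1940/(2π×1.4²) × 0.10382 = 472.59 × 0.10382 = 49.06 kPa

Δσ_z ≈ 49.1 kPa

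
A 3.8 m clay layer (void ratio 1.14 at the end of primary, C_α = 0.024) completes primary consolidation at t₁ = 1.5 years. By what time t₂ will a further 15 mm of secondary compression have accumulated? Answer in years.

S_s = C_α·H/(1+e_p)·log₁₀(t₂/t₁) ⇒ log₁₀(t₂/t₁) = S_s·(1+e_p)/(C_α·H).
log₁₀(t₂/t₁) = 0.015 × (1+1.14) / (0.024×3.8) = 0.352
t₂ = t₁ × 10^0.352 = 1.5 × 2.249 = 3.373 years

t₂ ≈ 3.37 years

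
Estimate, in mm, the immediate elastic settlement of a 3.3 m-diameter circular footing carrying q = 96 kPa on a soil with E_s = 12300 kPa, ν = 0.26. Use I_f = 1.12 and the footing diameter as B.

Immediate (elastic) settlement: S_e = q·B·(1−ν²)/E_s · I_f.
S_e = 96 × 3.3 × (1 − 0.26²) / 12300 × 1.12
    = 96 × 3.3 × 0.9324 / 12300 × 1.12
    = 0.0269 m = 26.9 mm

S_e ≈ 26.9 mm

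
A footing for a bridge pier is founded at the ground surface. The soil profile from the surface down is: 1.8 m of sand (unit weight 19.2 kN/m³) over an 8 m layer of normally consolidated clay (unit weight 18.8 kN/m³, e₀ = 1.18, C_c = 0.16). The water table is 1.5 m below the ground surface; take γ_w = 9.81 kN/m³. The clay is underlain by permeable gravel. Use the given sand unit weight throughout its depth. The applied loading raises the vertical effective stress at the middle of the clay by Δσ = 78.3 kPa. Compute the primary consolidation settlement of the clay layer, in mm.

Mid-depth of clay below the ground surface: z = 1.8 + 8/2 = 5.8 m.
Total vertical stress at mid-clay: σ_v = 19.2×1.8 + 18.8×4 = 109.76 kPa.
Pore pressure: u = 9.81×(5.8 − 1.5) = 42.183 kPa.
Initial effective stress: σ'_0 = σ_v − u = 109.76 − 42.183 = 67.577 kPa.
Final effective stress: σ'_f = σ'_0 + Δσ = 67.577 + 78.3 = 145.88 kPa.
Normally consolidated clay, so the full stress increment lies on the virgin compression line:
S_c = C_c·H/(1+e₀)·log₁₀(σ'_f/σ'_0) = 0.16×8/(1+1.18)×log₁₀(145.88/67.577)
    = 0.58716 × 0.3342 = 0.1962 m

S_c ≈ 196 mm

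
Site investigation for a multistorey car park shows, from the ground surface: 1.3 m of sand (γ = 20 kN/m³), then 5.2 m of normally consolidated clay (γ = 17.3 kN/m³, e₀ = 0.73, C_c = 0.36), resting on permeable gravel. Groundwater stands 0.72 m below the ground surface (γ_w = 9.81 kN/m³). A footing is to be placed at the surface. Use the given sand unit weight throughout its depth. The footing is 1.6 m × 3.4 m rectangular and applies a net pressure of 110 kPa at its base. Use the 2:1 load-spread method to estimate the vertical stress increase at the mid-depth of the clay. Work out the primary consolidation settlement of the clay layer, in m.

S_c ≈ 0.15 m

Mid-depth of clay below the ground surface: z = 1.3 + 5.2/2 = 3.9 m.
Total vertical stress at mid-clay: σ_v = 20×1.3 + 17.3×2.6 = 70.98 kPa.
Pore pressure: u = 9.81×(3.9 − 0.72) = 31.196 kPa.
Initial effective stress: σ'_0 = σ_v − u = 70.98 − 31.196 = 39.784 kPa.
Stress increase at mid-clay by the 2:1 spreading method:
Δσ = qBL/((B+z)(L+z)) = 110×1.6×3.4/((1.6+3.9)(3.4+3.9)) = 14.904 kPa
Final effective stress: σ'_f = σ'_0 + Δσ = 39.784 + 14.904 = 54.688 kPa.
Normally consolidated clay, so the full stress increment lies on the virgin compression line:
S_c = C_c·H/(1+e₀)·log₁₀(σ'_f/σ'_0) = 0.36×5.2/(1+0.73)×log₁₀(54.688/39.784)
    = 1.0821 × 0.13818 = 0.1495 m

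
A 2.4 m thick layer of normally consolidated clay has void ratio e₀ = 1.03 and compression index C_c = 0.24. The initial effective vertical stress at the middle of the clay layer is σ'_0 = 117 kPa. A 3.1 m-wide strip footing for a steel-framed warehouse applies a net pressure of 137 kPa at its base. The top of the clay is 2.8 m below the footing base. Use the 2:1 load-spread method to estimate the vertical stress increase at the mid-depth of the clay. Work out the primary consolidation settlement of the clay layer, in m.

Mid-depth of clay below the footing base: z = 2.8 + 2.4/2 = 4 m.
Stress increase at mid-clay by the 2:1 spreading method:
Δσ = qB/(B+z) = 137×3.1/(3.1+4) = 59.817 kPa
Final effective stress: σ'_f = σ'_0 + Δσ = 117 + 59.817 = 176.82 kPa.
Normally consolidated clay, so the full stress increment lies on the virgin compression line:
S_c = C_c·H/(1+e₀)·log₁₀(σ'_f/σ'_0) = 0.24×2.4/(1+1.03)×log₁₀(176.82/117)
    = 0.28374 × 0.17935 = 0.05089 m

S_c ≈ 0.0509 m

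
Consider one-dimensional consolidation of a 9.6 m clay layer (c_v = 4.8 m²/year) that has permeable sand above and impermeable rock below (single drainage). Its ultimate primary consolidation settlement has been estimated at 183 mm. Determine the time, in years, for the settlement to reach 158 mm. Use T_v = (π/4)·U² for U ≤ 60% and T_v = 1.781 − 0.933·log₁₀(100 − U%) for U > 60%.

t ≈ 13.9 years

Drainage path length: H_d = H = 9.6 m (single drainage).
U = S(t)/S_ult = 158/183 = 0.8634.
U > 60%: T_v = 1.781 − 0.933·log₁₀(100 − 86.339) = 0.72159.
t = T_v·H_d²/c_v = 0.72159×9.6²/4.8 = 13.85 years.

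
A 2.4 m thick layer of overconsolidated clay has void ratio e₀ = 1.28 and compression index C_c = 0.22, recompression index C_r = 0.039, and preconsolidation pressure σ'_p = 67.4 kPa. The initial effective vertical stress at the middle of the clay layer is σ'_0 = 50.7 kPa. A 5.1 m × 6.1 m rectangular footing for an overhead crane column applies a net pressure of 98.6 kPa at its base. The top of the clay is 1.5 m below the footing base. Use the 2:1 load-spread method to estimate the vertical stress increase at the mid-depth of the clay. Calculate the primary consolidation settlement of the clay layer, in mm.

S_c ≈ 40 mm

Mid-depth of clay below the footing base: z = 1.5 + 2.4/2 = 2.7 m.
Stress increase at mid-clay by the 2:1 spreading method:
Δσ = qBL/((B+z)(L+z)) = 98.6×5.1×6.1/((5.1+2.7)(6.1+2.7)) = 44.689 kPa
Final effective stress: σ'_f = 50.7 + 44.689 = 95.389 kPa.
σ'_f = 95.389 > σ'_p = 67.4 kPa, so the stress path crosses the preconsolidation pressure — recompression up to σ'_p, then virgin compression beyond:
S_c = H/(1+e₀)·[C_r·log₁₀(σ'_p/σ'_0) + C_c·log₁₀(σ'_f/σ'_p)]
    = 2.4/2.28 × [0.039×log₁₀(67.4/50.7) + 0.22×log₁₀(95.389/67.4)]
    = 1.0526 × [0.0048224 + 0.033184] = 0.04001 m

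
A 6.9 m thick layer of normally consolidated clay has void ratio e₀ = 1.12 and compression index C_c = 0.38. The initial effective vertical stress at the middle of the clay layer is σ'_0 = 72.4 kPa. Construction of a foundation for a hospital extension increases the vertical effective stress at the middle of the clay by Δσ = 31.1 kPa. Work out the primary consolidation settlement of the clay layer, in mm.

Final effective stress: σ'_f = σ'_0 + Δσ = 72.4 + 31.1 = 103.5 kPa.
Normally consolidated clay, so the full stress increment lies on the virgin compression line:
S_c = C_c·H/(1+e₀)·log₁₀(σ'_f/σ'_0) = 0.38×6.9/(1+1.12)×log₁₀(103.5/72.4)
    = 1.2368 × 0.1552 = 0.192 m

S_c ≈ 192 mm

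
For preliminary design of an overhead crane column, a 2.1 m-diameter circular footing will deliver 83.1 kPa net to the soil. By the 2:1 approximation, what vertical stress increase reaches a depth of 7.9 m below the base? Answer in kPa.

Δσ_z ≈ 3.66 kPa

By the 2:1 method the load spreads at 1 horizontal : 2 vertical, so at depth z the loaded area has grown by z in each plan dimension:
Δσ ≈ qD²/(D+z)² = 83.1×2.1²/(2.1+7.9)² = 3.6647 kPa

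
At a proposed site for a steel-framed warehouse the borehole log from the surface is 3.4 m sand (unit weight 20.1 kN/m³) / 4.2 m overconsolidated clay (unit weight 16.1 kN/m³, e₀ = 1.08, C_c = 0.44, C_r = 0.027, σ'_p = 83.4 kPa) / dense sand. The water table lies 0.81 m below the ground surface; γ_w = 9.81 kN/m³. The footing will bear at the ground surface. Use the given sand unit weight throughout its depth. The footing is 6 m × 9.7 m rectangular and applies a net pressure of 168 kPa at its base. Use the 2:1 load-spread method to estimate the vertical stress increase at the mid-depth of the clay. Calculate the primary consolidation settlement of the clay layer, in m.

S_c ≈ 0.123 m

Mid-depth of clay below the ground surface: z = 3.4 + 4.2/2 = 5.5 m.
Total vertical stress at mid-clay: σ_v = 20.1×3.4 + 16.1×2.1 = 102.15 kPa.
Pore pressure: u = 9.81×(5.5 − 0.81) = 46.009 kPa.
Initial effective stress: σ'_0 = σ_v − u = 102.15 − 46.009 = 56.141 kPa.
Stress increase at mid-clay by the 2:1 spreading method:
Δσ = qBL/((B+z)(L+z)) = 168×6×9.7/((6+5.5)(9.7+5.5)) = 55.936 kPa
Final effective stress: σ'_f = 56.141 + 55.936 = 112.08 kPa.
σ'_f = 112.08 > σ'_p = 83.4 kPa, so the stress path crosses the preconsolidation pressure — recompression up to σ'_p, then virgin compression beyond:
S_c = H/(1+e₀)·[C_r·log₁₀(σ'_p/σ'_0) + C_c·log₁₀(σ'_f/σ'_p)]
    = 4.2/2.08 × [0.027×log₁₀(83.4/56.141) + 0.44×log₁₀(112.08/83.4)]
    = 2.0192 × [0.0046409 + 0.056479] = 0.1234 m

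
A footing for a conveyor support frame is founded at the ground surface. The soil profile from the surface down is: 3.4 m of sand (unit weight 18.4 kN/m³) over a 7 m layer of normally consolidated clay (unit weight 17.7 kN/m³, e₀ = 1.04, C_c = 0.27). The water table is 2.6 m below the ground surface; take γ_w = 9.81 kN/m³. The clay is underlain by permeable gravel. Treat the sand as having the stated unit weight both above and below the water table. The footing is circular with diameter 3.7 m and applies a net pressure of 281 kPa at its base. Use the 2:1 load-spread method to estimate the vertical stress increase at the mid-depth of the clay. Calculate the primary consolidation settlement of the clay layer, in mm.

Mid-depth of clay below the ground surface: z = 3.4 + 7/2 = 6.9 m.
Total vertical stress at mid-clay: σ_v = 18.4×3.4 + 17.7×3.5 = 124.51 kPa.
Pore pressure: u = 9.81×(6.9 − 2.6) = 42.183 kPa.
Initial effective stress: σ'_0 = σ_v − u = 124.51 − 42.183 = 82.327 kPa.
Stress increase at mid-clay by the 2:1 spreading method:
Δσ ≈ qD²/(D+z)² = 281×3.7²/(3.7+6.9)² = 34.237 kPa
Final effective stress: σ'_f = σ'_0 + Δσ = 82.327 + 34.237 = 116.56 kPa.
Normally consolidated clay, so the full stress increment lies on the virgin compression line:
S_c = C_c·H/(1+e₀)·log₁₀(σ'_f/σ'_0) = 0.27×7/(1+1.04)×log₁₀(116.56/82.327)
    = 0.92647 × 0.15101 = 0.1399 m

S_c ≈ 140 mm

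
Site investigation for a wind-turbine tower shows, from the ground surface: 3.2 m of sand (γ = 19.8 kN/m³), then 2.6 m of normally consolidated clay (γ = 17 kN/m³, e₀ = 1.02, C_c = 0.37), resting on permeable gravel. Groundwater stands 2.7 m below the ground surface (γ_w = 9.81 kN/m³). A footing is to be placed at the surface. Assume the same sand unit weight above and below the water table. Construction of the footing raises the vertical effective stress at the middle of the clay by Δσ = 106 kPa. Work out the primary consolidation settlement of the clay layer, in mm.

S_c ≈ 195 mm

Mid-depth of clay below the ground surface: z = 3.2 + 2.6/2 = 4.5 m.
Total vertical stress at mid-clay: σ_v = 19.8×3.2 + 17×1.3 = 85.46 kPa.
Pore pressure: u = 9.81×(4.5 − 2.7) = 17.658 kPa.
Initial effective stress: σ'_0 = σ_v − u = 85.46 − 17.658 = 67.802 kPa.
Final effective stress: σ'_f = σ'_0 + Δσ = 67.802 + 106 = 173.8 kPa.
Normally consolidated clay, so the full stress increment lies on the virgin compression line:
S_c = C_c·H/(1+e₀)·log₁₀(σ'_f/σ'_0) = 0.37×2.6/(1+1.02)×log₁₀(173.8/67.802)
    = 0.47624 × 0.40881 = 0.1947 m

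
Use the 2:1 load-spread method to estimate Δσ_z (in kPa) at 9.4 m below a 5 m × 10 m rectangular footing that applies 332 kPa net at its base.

Δσ_z ≈ 59.4 kPa

By the 2:1 method the load spreads at 1 horizontal : 2 vertical, so at depth z the loaded area has grown by z in each plan dimension:
Δσ = qBL/((B+z)(L+z)) = 332×5×10/((5+9.4)(10+9.4)) = 59.422 kPa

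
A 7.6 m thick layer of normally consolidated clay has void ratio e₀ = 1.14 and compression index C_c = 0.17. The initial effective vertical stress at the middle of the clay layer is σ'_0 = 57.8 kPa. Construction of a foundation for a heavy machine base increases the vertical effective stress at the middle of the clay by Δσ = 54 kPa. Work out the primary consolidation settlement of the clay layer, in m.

S_c ≈ 0.173 m

Final effective stress: σ'_f = σ'_0 + Δσ = 57.8 + 54 = 111.8 kPa.
Normally consolidated clay, so the full stress increment lies on the virgin compression line:
S_c = C_c·H/(1+e₀)·log₁₀(σ'_f/σ'_0) = 0.17×7.6/(1+1.14)×log₁₀(111.8/57.8)
    = 0.60374 × 0.28651 = 0.173 m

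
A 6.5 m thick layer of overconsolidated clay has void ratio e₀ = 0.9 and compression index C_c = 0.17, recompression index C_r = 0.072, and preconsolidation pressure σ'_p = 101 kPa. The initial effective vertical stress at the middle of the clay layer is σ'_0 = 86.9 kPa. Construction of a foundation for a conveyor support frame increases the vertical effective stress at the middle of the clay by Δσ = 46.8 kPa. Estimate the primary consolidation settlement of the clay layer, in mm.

S_c ≈ 86.9 mm

Final effective stress: σ'_f = 86.9 + 46.8 = 133.7 kPa.
σ'_f = 133.7 > σ'_p = 101 kPa, so the stress path crosses the preconsolidation pressure — recompression up to σ'_p, then virgin compression beyond:
S_c = H/(1+e₀)·[C_r·log₁₀(σ'_p/σ'_0) + C_c·log₁₀(σ'_f/σ'_p)]
    = 6.5/1.9 × [0.072×log₁₀(101/86.9) + 0.17×log₁₀(133.7/101)]
    = 3.4211 × [0.0047017 + 0.020708] = 0.08693 m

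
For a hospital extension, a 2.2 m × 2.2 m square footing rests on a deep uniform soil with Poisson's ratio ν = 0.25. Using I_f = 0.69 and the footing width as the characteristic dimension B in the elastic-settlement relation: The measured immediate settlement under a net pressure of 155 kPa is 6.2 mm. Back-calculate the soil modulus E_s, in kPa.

E_s ≈ 35600 kPa

S_e = q·B·(1−ν²)/E_s · I_f  ⇒  E_s = q·B·(1−ν²)·I_f / S_e.
E_s = 155 × 2.2 × 0.9375 × 0.69 / 0.0062 = 35580 kPa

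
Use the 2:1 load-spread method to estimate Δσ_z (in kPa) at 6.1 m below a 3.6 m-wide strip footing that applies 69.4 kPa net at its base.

By the 2:1 method the load spreads at 1 horizontal : 2 vertical, so at depth z the loaded area has grown by z in each plan dimension:
Δσ = qB/(B+z) = 69.4×3.6/(3.6+6.1) = 25.757 kPa

Δσ_z ≈ 25.8 kPa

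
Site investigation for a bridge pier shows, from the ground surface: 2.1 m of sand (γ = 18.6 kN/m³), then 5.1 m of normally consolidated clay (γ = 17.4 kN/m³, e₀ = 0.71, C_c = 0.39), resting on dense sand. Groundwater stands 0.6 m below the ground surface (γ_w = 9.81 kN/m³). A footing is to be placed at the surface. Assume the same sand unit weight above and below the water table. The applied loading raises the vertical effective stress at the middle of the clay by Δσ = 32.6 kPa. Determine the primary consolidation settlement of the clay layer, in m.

S_c ≈ 0.282 m

Mid-depth of clay below the ground surface: z = 2.1 + 5.1/2 = 4.65 m.
Total vertical stress at mid-clay: σ_v = 18.6×2.1 + 17.4×2.55 = 83.43 kPa.
Pore pressure: u = 9.81×(4.65 − 0.6) = 39.73 kPa.
Initial effective stress: σ'_0 = σ_v − u = 83.43 − 39.73 = 43.7 kPa.
Final effective stress: σ'_f = σ'_0 + Δσ = 43.7 + 32.6 = 76.3 kPa.
Normally consolidated clay, so the full stress increment lies on the virgin compression line:
S_c = C_c·H/(1+e₀)·log₁₀(σ'_f/σ'_0) = 0.39×5.1/(1+0.71)×log₁₀(76.3/43.7)
    = 1.1632 × 0.24204 = 0.2815 m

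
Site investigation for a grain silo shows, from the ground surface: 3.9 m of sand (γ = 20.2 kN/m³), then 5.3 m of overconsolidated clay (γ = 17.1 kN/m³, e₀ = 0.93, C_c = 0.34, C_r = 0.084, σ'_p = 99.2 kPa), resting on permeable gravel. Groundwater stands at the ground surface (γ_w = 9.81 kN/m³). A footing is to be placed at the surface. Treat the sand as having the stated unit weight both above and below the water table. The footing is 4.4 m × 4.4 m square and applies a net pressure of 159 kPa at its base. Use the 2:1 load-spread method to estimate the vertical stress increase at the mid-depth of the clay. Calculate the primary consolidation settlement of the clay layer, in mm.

S_c ≈ 35.8 mm

Mid-depth of clay below the ground surface: z = 3.9 + 5.3/2 = 6.55 m.
Total vertical stress at mid-clay: σ_v = 20.2×3.9 + 17.1×2.65 = 124.09 kPa.
Pore pressure: u = 9.81×(6.55 − 0) = 64.255 kPa.
Initial effective stress: σ'_0 = σ_v − u = 124.09 − 64.255 = 59.835 kPa.
Stress increase at mid-clay by the 2:1 spreading method:
Δσ = qBL/((B+z)(L+z)) = 159×4.4×4.4/((4.4+6.55)(4.4+6.55)) = 25.673 kPa
Final effective stress: σ'_f = 59.835 + 25.673 = 85.508 kPa.
σ'_f = 85.508 ≤ σ'_p = 99.2 kPa, so the clay remains overconsolidated and only the recompression index applies:
S_c = C_r·H/(1+e₀)·log₁₀(σ'_f/σ'_0) = 0.084×5.3/1.93×log₁₀(85.508/59.835)
    = 0.23067 × 0.15505 = 0.03577 m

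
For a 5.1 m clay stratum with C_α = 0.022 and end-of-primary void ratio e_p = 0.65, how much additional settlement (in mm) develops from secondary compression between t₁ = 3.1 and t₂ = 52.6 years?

Secondary compression: S_s = C_α·H/(1+e_p)·log₁₀(t₂/t₁)
S_s = 0.022×5.1/(1+0.65)×log₁₀(52.6/3.1)
    = 0.068 × 1.23 = 0.08361 m

S_s ≈ 83.6 mm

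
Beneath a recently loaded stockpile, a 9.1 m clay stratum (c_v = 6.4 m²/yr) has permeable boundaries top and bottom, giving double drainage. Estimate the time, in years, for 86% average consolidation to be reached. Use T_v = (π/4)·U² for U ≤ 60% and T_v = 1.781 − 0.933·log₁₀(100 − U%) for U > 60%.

t ≈ 2.3 years

Drainage path length: H_d = H/2 = 4.55 m (double drainage).
U > 60%: T_v = 1.781 − 0.933·log₁₀(100 − 86) = 0.71166.
t = T_v·H_d²/c_v = 0.71166×4.55²/6.4 = 2.302 years.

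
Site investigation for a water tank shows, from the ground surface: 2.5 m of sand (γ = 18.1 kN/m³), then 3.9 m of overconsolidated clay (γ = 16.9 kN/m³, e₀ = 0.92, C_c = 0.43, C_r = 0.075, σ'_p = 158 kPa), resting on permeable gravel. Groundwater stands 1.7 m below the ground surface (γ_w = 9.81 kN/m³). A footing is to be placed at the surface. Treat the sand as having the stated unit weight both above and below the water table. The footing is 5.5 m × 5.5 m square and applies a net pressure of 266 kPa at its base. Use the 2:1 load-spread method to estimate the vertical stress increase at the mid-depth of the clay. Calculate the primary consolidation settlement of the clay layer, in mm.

S_c ≈ 62.9 mm

Mid-depth of clay below the ground surface: z = 2.5 + 3.9/2 = 4.45 m.
Total vertical stress at mid-clay: σ_v = 18.1×2.5 + 16.9×1.95 = 78.205 kPa.
Pore pressure: u = 9.81×(4.45 − 1.7) = 26.978 kPa.
Initial effective stress: σ'_0 = σ_v − u = 78.205 − 26.978 = 51.227 kPa.
Stress increase at mid-clay by the 2:1 spreading method:
Δσ = qBL/((B+z)(L+z)) = 266×5.5×5.5/((5.5+4.45)(5.5+4.45)) = 81.276 kPa
Final effective stress: σ'_f = 51.227 + 81.276 = 132.5 kPa.
σ'_f = 132.5 ≤ σ'_p = 158 kPa, so the clay remains overconsolidated and only the recompression index applies:
S_c = C_r·H/(1+e₀)·log₁₀(σ'_f/σ'_0) = 0.075×3.9/1.92×log₁₀(132.5/51.227)
    = 0.15234 × 0.41272 = 0.06287 m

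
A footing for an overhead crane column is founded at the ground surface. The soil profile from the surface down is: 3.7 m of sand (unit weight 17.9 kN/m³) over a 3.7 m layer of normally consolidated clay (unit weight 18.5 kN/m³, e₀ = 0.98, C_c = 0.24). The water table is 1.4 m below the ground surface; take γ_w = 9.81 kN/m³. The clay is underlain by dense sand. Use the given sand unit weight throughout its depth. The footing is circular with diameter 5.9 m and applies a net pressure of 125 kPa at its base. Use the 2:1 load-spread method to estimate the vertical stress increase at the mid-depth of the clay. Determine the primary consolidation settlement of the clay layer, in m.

Mid-depth of clay below the ground surface: z = 3.7 + 3.7/2 = 5.55 m.
Total vertical stress at mid-clay: σ_v = 17.9×3.7 + 18.5×1.85 = 100.46 kPa.
Pore pressure: u = 9.81×(5.55 − 1.4) = 40.712 kPa.
Initial effective stress: σ'_0 = σ_v − u = 100.46 − 40.712 = 59.748 kPa.
Stress increase at mid-clay by the 2:1 spreading method:
Δσ ≈ qD²/(D+z)² = 125×5.9²/(5.9+5.55)² = 33.19 kPa
Final effective stress: σ'_f = σ'_0 + Δσ = 59.748 + 33.19 = 92.938 kPa.
Normally consolidated clay, so the full stress increment lies on the virgin compression line:
S_c = C_c·H/(1+e₀)·log₁₀(σ'_f/σ'_0) = 0.24×3.7/(1+0.98)×log₁₀(92.938/59.748)
    = 0.44848 × 0.19187 = 0.08605 m

S_c ≈ 0.086 m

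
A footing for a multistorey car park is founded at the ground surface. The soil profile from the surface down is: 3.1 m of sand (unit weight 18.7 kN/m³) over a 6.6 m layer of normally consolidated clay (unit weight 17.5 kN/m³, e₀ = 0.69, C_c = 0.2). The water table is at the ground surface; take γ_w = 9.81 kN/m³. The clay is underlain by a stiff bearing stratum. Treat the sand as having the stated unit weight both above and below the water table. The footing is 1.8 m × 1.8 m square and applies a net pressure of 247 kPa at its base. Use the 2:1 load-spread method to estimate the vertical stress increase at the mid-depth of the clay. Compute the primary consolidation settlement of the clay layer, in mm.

S_c ≈ 68.8 mm

Mid-depth of clay below the ground surface: z = 3.1 + 6.6/2 = 6.4 m.
Total vertical stress at mid-clay: σ_v = 18.7×3.1 + 17.5×3.3 = 115.72 kPa.
Pore pressure: u = 9.81×(6.4 − 0) = 62.784 kPa.
Initial effective stress: σ'_0 = σ_v − u = 115.72 − 62.784 = 52.936 kPa.
Stress increase at mid-clay by the 2:1 spreading method:
Δσ = qBL/((B+z)(L+z)) = 247×1.8×1.8/((1.8+6.4)(1.8+6.4)) = 11.902 kPa
Final effective stress: σ'_f = σ'_0 + Δσ = 52.936 + 11.902 = 64.838 kPa.
Normally consolidated clay, so the full stress increment lies on the virgin compression line:
S_c = C_c·H/(1+e₀)·log₁₀(σ'_f/σ'_0) = 0.2×6.6/(1+0.69)×log₁₀(64.838/52.936)
    = 0.78107 × 0.088078 = 0.0688 m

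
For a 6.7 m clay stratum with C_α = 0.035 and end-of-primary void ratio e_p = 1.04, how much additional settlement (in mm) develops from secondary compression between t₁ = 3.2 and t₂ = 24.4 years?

S_s ≈ 101 mm

Secondary compression: S_s = C_α·H/(1+e_p)·log₁₀(t₂/t₁)
S_s = 0.035×6.7/(1+1.04)×log₁₀(24.4/3.2)
    = 0.115 × 0.8822 = 0.1014 m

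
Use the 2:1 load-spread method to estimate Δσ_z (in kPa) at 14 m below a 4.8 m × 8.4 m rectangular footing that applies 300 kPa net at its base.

By the 2:1 method the load spreads at 1 horizontal : 2 vertical, so at depth z the loaded area has grown by z in each plan dimension:
Δσ = qBL/((B+z)(L+z)) = 300×4.8×8.4/((4.8+14)(8.4+14)) = 28.723 kPa

Δσ_z ≈ 28.7 kPa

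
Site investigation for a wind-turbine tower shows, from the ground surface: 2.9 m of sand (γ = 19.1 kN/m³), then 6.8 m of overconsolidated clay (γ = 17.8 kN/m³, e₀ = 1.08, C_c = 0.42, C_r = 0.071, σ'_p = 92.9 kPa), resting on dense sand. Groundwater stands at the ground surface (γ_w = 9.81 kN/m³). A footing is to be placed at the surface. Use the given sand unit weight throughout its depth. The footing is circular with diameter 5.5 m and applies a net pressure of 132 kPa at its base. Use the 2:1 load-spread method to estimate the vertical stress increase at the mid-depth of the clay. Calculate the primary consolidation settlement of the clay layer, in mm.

S_c ≈ 42.9 mm

Mid-depth of clay below the ground surface: z = 2.9 + 6.8/2 = 6.3 m.
Total vertical stress at mid-clay: σ_v = 19.1×2.9 + 17.8×3.4 = 115.91 kPa.
Pore pressure: u = 9.81×(6.3 − 0) = 61.803 kPa.
Initial effective stress: σ'_0 = σ_v − u = 115.91 − 61.803 = 54.107 kPa.
Stress increase at mid-clay by the 2:1 spreading method:
Δσ ≈ qD²/(D+z)² = 132×5.5²/(5.5+6.3)² = 28.677 kPa
Final effective stress: σ'_f = 54.107 + 28.677 = 82.784 kPa.
σ'_f = 82.784 ≤ σ'_p = 92.9 kPa, so the clay remains overconsolidated and only the recompression index applies:
S_c = C_r·H/(1+e₀)·log₁₀(σ'_f/σ'_0) = 0.071×6.8/2.08×log₁₀(82.784/54.107)
    = 0.23211 × 0.18469 = 0.04287 m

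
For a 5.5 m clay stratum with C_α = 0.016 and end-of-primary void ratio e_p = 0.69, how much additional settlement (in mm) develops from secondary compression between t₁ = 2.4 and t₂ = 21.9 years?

Secondary compression: S_s = C_α·H/(1+e_p)·log₁₀(t₂/t₁)
S_s = 0.016×5.5/(1+0.69)×log₁₀(21.9/2.4)
    = 0.05207 × 0.9602 = 0.05 m

S_s ≈ 50 mm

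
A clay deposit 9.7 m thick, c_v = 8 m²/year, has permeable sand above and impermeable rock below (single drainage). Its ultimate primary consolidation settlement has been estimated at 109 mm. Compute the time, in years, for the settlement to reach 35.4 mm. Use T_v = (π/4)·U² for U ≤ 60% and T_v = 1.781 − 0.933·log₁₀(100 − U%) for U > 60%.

Drainage path length: H_d = H = 9.7 m (single drainage).
U = S(t)/S_ult = 35.4/109 = 0.3248.
U ≤ 60%: T_v = (π/4)·U² = (π/4)×0.32477² = 0.082841.
t = T_v·H_d²/c_v = 0.082841×9.7²/8 = 0.9743 years.

t ≈ 0.974 years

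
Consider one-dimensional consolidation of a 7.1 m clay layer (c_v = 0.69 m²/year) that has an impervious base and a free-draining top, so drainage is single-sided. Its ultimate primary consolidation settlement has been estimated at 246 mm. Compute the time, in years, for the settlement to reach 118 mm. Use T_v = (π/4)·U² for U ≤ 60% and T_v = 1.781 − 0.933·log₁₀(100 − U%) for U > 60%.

Drainage path length: H_d = H = 7.1 m (single drainage).
U = S(t)/S_ult = 118/246 = 0.4797.
U ≤ 60%: T_v = (π/4)·U² = (π/4)×0.47967² = 0.18071.
t = T_v·H_d²/c_v = 0.18071×7.1²/0.69 = 13.2 years.

t ≈ 13.2 years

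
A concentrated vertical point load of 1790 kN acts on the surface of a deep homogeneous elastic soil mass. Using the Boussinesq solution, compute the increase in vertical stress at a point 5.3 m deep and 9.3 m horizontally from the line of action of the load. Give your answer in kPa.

Boussinesq vertical stress below a point load on an elastic half-space:
Δσ_z = 3P/(2πz²) · [1 + (r/z)²]^(−5/2)
r/z = 9.3/5.3 = 1.7547; [1+(r/z)²]^(−5/2) = 0.029758.
Δσ_z = 3×1790/(2π×5.3²) × 0.029758 = 30.426 × 0.029758 = 0.9054 kPa

Δσ_z ≈ 0.905 kPa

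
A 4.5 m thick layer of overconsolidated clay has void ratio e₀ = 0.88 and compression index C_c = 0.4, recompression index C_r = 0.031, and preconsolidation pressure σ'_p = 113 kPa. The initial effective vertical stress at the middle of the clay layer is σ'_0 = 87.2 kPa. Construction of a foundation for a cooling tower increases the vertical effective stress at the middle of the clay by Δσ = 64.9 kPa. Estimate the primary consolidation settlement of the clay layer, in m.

Final effective stress: σ'_f = 87.2 + 64.9 = 152.1 kPa.
σ'_f = 152.1 > σ'_p = 113 kPa, so the stress path crosses the preconsolidation pressure — recompression up to σ'_p, then virgin compression beyond:
S_c = H/(1+e₀)·[C_r·log₁₀(σ'_p/σ'_0) + C_c·log₁₀(σ'_f/σ'_p)]
    = 4.5/1.88 × [0.031×log₁₀(113/87.2) + 0.4×log₁₀(152.1/113)]
    = 2.3936 × [0.0034894 + 0.05162] = 0.1319 m

S_c ≈ 0.132 m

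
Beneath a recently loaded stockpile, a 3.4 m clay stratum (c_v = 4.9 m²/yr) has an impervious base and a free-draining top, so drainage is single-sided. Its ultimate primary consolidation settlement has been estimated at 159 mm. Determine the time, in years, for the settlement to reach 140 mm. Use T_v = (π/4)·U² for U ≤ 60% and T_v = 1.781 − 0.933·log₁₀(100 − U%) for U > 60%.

t ≈ 1.83 years

Drainage path length: H_d = H = 3.4 m (single drainage).
U = S(t)/S_ult = 140/159 = 0.8805.
U > 60%: T_v = 1.781 − 0.933·log₁₀(100 − 88.05) = 0.77583.
t = T_v·H_d²/c_v = 0.77583×3.4²/4.9 = 1.83 years.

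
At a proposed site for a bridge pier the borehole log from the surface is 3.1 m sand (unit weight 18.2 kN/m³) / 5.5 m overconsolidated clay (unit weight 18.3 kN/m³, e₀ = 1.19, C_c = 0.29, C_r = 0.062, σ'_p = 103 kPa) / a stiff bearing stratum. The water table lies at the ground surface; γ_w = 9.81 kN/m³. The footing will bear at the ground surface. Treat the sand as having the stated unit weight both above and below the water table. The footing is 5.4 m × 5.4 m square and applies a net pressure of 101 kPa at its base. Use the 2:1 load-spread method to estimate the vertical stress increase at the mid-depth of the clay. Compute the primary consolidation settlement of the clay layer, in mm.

Mid-depth of clay below the ground surface: z = 3.1 + 5.5/2 = 5.85 m.
Total vertical stress at mid-clay: σ_v = 18.2×3.1 + 18.3×2.75 = 106.75 kPa.
Pore pressure: u = 9.81×(5.85 − 0) = 57.389 kPa.
Initial effective stress: σ'_0 = σ_v − u = 106.75 − 57.389 = 49.361 kPa.
Stress increase at mid-clay by the 2:1 spreading method:
Δσ = qBL/((B+z)(L+z)) = 101×5.4×5.4/((5.4+5.85)(5.4+5.85)) = 23.27 kPa
Final effective stress: σ'_f = 49.361 + 23.27 = 72.631 kPa.
σ'_f = 72.631 ≤ σ'_p = 103 kPa, so the clay remains overconsolidated and only the recompression index applies:
S_c = C_r·H/(1+e₀)·log₁₀(σ'_f/σ'_0) = 0.062×5.5/2.19×log₁₀(72.631/49.361)
    = 0.15571 × 0.16774 = 0.02612 m

S_c ≈ 26.1 mm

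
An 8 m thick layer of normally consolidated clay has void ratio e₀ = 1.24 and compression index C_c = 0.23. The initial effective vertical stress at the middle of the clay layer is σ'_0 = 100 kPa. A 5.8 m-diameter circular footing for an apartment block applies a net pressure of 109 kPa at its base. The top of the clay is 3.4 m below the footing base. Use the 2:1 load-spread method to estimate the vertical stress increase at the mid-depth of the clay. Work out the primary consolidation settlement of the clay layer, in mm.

Mid-depth of clay below the footing base: z = 3.4 + 8/2 = 7.4 m.
Stress increase at mid-clay by the 2:1 spreading method:
Δσ ≈ qD²/(D+z)² = 109×5.8²/(5.8+7.4)² = 21.044 kPa
Final effective stress: σ'_f = σ'_0 + Δσ = 100 + 21.044 = 121.04 kPa.
Normally consolidated clay, so the full stress increment lies on the virgin compression line:
S_c = C_c·H/(1+e₀)·log₁₀(σ'_f/σ'_0) = 0.23×8/(1+1.24)×log₁₀(121.04/100)
    = 0.82143 × 0.082929 = 0.06812 m

S_c ≈ 68.1 mm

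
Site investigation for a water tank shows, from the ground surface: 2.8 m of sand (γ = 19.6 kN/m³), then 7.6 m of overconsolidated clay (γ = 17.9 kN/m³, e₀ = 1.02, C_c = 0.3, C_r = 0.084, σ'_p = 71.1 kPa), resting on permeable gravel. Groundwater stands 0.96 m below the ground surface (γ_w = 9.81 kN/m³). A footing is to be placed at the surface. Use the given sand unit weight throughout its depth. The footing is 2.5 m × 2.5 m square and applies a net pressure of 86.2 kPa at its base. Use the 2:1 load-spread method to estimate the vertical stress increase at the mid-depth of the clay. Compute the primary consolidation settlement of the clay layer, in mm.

S_c ≈ 27.1 mm

Mid-depth of clay below the ground surface: z = 2.8 + 7.6/2 = 6.6 m.
Total vertical stress at mid-clay: σ_v = 19.6×2.8 + 17.9×3.8 = 122.9 kPa.
Pore pressure: u = 9.81×(6.6 − 0.96) = 55.328 kPa.
Initial effective stress: σ'_0 = σ_v − u = 122.9 − 55.328 = 67.572 kPa.
Stress increase at mid-clay by the 2:1 spreading method:
Δσ = qBL/((B+z)(L+z)) = 86.2×2.5×2.5/((2.5+6.6)(2.5+6.6)) = 6.5059 kPa
Final effective stress: σ'_f = 67.572 + 6.5059 = 74.078 kPa.
σ'_f = 74.078 > σ'_p = 71.1 kPa, so the stress path crosses the preconsolidation pressure — recompression up to σ'_p, then virgin compression beyond:
S_c = H/(1+e₀)·[C_r·log₁₀(σ'_p/σ'_0) + C_c·log₁₀(σ'_f/σ'_p)]
    = 7.6/2.02 × [0.084×log₁₀(71.1/67.572) + 0.3×log₁₀(74.078/71.1)]
    = 3.7624 × [0.0018566 + 0.0053459] = 0.0271 m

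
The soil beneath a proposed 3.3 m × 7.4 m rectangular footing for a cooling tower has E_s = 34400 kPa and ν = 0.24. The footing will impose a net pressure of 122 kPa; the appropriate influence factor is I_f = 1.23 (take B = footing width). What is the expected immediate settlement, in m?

S_e ≈ 0.0136 m

Immediate (elastic) settlement: S_e = q·B·(1−ν²)/E_s · I_f.
S_e = 122 × 3.3 × (1 − 0.24²) / 34400 × 1.23
    = 122 × 3.3 × 0.9424 / 34400 × 1.23
    = 0.01357 m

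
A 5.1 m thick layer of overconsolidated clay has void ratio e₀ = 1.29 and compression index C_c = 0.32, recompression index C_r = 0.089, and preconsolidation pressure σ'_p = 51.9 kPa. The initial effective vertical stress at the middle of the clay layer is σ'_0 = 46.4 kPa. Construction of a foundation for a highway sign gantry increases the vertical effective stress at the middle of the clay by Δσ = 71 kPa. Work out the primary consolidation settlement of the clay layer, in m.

S_c ≈ 0.262 m

Final effective stress: σ'_f = 46.4 + 71 = 117.4 kPa.
σ'_f = 117.4 > σ'_p = 51.9 kPa, so the stress path crosses the preconsolidation pressure — recompression up to σ'_p, then virgin compression beyond:
S_c = H/(1+e₀)·[C_r·log₁₀(σ'_p/σ'_0) + C_c·log₁₀(σ'_f/σ'_p)]
    = 5.1/2.29 × [0.089×log₁₀(51.9/46.4) + 0.32×log₁₀(117.4/51.9)]
    = 2.2271 × [0.0043298 + 0.11344] = 0.2623 m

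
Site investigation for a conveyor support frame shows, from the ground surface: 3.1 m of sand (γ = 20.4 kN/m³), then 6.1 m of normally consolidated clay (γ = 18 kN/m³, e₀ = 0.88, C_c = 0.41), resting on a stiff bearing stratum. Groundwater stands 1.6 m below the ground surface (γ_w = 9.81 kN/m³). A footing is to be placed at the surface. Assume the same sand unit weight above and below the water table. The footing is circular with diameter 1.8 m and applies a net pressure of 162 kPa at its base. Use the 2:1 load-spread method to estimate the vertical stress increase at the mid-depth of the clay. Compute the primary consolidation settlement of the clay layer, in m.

S_c ≈ 0.0618 m

Mid-depth of clay below the ground surface: z = 3.1 + 6.1/2 = 6.15 m.
Total vertical stress at mid-clay: σ_v = 20.4×3.1 + 18×3.05 = 118.14 kPa.
Pore pressure: u = 9.81×(6.15 − 1.6) = 44.636 kPa.
Initial effective stress: σ'_0 = σ_v − u = 118.14 − 44.636 = 73.504 kPa.
Stress increase at mid-clay by the 2:1 spreading method:
Δσ ≈ qD²/(D+z)² = 162×1.8²/(1.8+6.15)² = 8.3047 kPa
Final effective stress: σ'_f = σ'_0 + Δσ = 73.504 + 8.3047 = 81.809 kPa.
Normally consolidated clay, so the full stress increment lies on the virgin compression line:
S_c = C_c·H/(1+e₀)·log₁₀(σ'_f/σ'_0) = 0.41×6.1/(1+0.88)×log₁₀(81.809/73.504)
    = 1.3303 × 0.04649 = 0.06185 m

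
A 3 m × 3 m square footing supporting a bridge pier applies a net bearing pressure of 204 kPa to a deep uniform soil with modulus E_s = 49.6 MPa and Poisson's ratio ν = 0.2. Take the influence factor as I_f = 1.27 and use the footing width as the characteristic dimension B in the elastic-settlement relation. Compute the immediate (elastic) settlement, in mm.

Immediate (elastic) settlement: S_e = q·B·(1−ν²)/E_s · I_f.
E_s = 49.6 MPa = 49600 kPa.
S_e = 204 × 3 × (1 − 0.2²) / 49600 × 1.27
    = 204 × 3 × 0.96 / 49600 × 1.27
    = 0.01504 m = 15.04 mm

S_e ≈ 15 mm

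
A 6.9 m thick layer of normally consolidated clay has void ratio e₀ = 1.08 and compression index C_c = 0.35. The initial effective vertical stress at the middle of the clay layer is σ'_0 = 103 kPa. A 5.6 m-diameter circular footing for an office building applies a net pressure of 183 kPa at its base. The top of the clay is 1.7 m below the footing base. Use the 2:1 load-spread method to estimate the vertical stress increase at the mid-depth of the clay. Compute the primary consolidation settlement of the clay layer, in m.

Mid-depth of clay below the footing base: z = 1.7 + 6.9/2 = 5.15 m.
Stress increase at mid-clay by the 2:1 spreading method:
Δσ ≈ qD²/(D+z)² = 183×5.6²/(5.6+5.15)² = 49.66 kPa
Final effective stress: σ'_f = σ'_0 + Δσ = 103 + 49.66 = 152.66 kPa.
Normally consolidated clay, so the full stress increment lies on the virgin compression line:
S_c = C_c·H/(1+e₀)·log₁₀(σ'_f/σ'_0) = 0.35×6.9/(1+1.08)×log₁₀(152.66/103)
    = 1.1611 × 0.17089 = 0.1984 m

S_c ≈ 0.198 m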